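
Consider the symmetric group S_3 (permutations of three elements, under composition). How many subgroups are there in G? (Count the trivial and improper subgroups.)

|G| = 6, so by Lagrange every subgroup order divides 6. Divisors: 1, 2, 3, 6.
Subgroups by order — order 1: 1; order 2: 3; order 3: 1; order 6: 1.
Total: 1 + 3 + 1 + 1 = 6.

6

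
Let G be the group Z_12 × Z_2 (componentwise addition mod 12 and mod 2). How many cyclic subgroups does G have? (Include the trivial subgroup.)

Group the elements of G by the cyclic subgroup they generate; each cyclic subgroup of order d accounts for φ(d) elements.
Cyclic subgroups by order — order 1: 1; order 2: 3; order 3: 1; order 4: 2; order 6: 3; order 12: 2.
Total: 12.

12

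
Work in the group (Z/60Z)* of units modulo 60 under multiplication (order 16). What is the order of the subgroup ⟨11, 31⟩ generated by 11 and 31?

4

|⟨11⟩| = 2 and |⟨31⟩| = 2, so |H| is a multiple of lcm(2, 2) = 2 and divides |G| = 16.
Closing under the operation: H = {1, 11, 31, 41}, so |H| = 4.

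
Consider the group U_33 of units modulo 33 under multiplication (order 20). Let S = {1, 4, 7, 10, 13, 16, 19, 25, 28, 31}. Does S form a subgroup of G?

|S| = 10 divides |G| = 20, consistent with Lagrange.
S contains the identity, every element's inverse is in S, and S is closed under ·: it is a subgroup.
In fact S = ⟨7⟩.

Yes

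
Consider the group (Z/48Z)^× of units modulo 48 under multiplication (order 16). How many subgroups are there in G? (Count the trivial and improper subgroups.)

|G| = 16, so by Lagrange every subgroup order divides 16. Divisors: 1, 2, 4, 8, 16.
Subgroups by order — order 1: 1; order 2: 7; order 4: 11; order 8: 7; order 16: 1.
Total: 1 + 7 + 11 + 7 + 1 = 27.

27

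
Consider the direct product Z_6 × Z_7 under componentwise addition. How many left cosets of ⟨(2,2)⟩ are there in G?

|⟨(2,2)⟩| = 21 and |G| = 42.
By Lagrange, [G : H] = |G|/|H| = 42/21 = 2.

2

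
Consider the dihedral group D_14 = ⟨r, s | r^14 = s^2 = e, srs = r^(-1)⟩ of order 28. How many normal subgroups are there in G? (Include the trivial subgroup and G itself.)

G has 28 subgroups. Checking conjugation-invariance by order — order 1: 1/1 normal; order 2: 1/15 normal; order 4: 0/7 normal; order 7: 1/1 normal; order 14: 3/3 normal; order 28: 1/1 normal.
Total normal subgroups: 7.

7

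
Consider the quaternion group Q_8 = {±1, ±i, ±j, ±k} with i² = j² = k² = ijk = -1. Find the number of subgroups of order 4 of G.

3

|G| = 8 and 4 | 8, so subgroups of order 4 are possible by Lagrange.
The subgroups of order 4 are: {1, -1, i, -i}; {1, -1, j, -j}; {1, -1, k, -k}.
So G has 3 subgroups of order 4.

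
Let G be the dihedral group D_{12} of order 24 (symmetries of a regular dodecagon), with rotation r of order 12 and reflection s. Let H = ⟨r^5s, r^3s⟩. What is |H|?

|⟨r^5s⟩| = 2 and |⟨r^3s⟩| = 2, so |H| is a multiple of lcm(2, 2) = 2 and divides |G| = 24.
Closing under the operation: H = {e, r^2, r^4, r^6, r^8, r^10, rs, r^3s, r^5s, r^7s, r^9s, r^11s}, so |H| = 12.

12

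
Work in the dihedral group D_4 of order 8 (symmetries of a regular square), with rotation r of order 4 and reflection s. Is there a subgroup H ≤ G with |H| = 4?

Yes

4 | 8. A subgroup of order 4 is {e, r, r^2, r^3}.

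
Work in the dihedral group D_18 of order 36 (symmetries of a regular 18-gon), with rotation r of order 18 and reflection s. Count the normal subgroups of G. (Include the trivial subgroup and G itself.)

G has 45 subgroups. Checking conjugation-invariance by order — order 1: 1/1 normal; order 2: 1/19 normal; order 3: 1/1 normal; order 4: 0/9 normal; order 6: 1/7 normal; order 9: 1/1 normal; order 12: 0/3 normal; order 18: 3/3 normal; order 36: 1/1 normal.
Total normal subgroups: 9.

9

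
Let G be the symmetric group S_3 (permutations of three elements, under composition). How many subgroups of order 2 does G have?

3

|G| = 6 and 2 | 6, so subgroups of order 2 are possible by Lagrange.
The subgroups of order 2 are: {e, (1 2)}; {e, (1 3)}; {e, (2 3)}.
So G has 3 subgroups of order 2.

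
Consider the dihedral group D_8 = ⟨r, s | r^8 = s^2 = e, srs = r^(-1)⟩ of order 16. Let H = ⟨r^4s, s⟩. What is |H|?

4

|⟨r^4s⟩| = 2 and |⟨s⟩| = 2, so |H| is a multiple of lcm(2, 2) = 2 and divides |G| = 16.
Closing under the operation: H = {e, r^4, s, r^4s}, so |H| = 4.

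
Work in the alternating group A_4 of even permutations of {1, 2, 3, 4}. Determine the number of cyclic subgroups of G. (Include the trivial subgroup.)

A cyclic subgroup of order d is generated by each of its φ(d) elements of order d, so the cyclic subgroups of order d number (#elements of order d)/φ(d).
Cyclic subgroups by order — order 1: 1; order 2: 3; order 3: 4.
Total: 8.

8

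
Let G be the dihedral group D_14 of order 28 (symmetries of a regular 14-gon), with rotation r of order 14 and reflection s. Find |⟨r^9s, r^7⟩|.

4

|⟨r^9s⟩| = 2 and |⟨r^7⟩| = 2, so |H| is a multiple of lcm(2, 2) = 2 and divides |G| = 28.
Closing under the operation: H = {e, r^7, r^2s, r^9s}, so |H| = 4.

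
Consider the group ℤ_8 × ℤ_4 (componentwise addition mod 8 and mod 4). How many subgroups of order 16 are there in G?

3

|G| = 32 and 16 | 32, so subgroups of order 16 are possible by Lagrange.
The subgroups of order 16 are: {(0,0), (0,1), (0,2), (0,3), (2,0), (2,1), (2,2), (2,3), (4,0), (4,1), (4,2), (4,3), (6,0), (6,1), (6,2), (6,3)}; {(0,0), (0,2), (1,0), (1,2), (2,0), (2,2), (3,0), (3,2), (4,0), (4,2), (5,0), (5,2), (6,0), (6,2), (7,0), (7,2)}; {(0,0), (0,2), (1,1), (1,3), (2,0), (2,2), (3,1), (3,3), (4,0), (4,2), (5,1), (5,3), (6,0), (6,2), (7,1), (7,3)}.
So G has 3 subgroups of order 16.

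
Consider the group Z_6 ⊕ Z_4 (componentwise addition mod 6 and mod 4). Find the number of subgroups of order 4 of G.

|G| = 24 and 4 | 24, so subgroups of order 4 are possible by Lagrange.
The subgroups of order 4 are: {(0,0), (0,1), (0,2), (0,3)}; {(0,0), (0,2), (3,0), (3,2)}; {(0,0), (0,2), (3,1), (3,3)}.
So G has 3 subgroups of order 4.

3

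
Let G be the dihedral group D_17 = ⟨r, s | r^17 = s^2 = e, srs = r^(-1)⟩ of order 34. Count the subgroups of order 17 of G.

1

|G| = 34 and 17 | 34, so subgroups of order 17 are possible by Lagrange.
The subgroups of order 17 are: {e, r, r^2, r^3, r^4, r^5, r^6, r^7, r^8, r^9, r^10, r^11, r^12, r^13, r^14, r^15, r^16}.
So G has 1 subgroup of order 17.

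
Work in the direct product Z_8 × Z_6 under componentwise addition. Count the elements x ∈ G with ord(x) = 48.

An element (a,b) has order lcm(ord(a), ord(b)); count pairs with lcm equal to 48.
Enumerating gives 0 such elements.

0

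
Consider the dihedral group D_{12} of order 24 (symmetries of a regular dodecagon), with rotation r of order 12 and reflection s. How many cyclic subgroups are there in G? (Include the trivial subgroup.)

18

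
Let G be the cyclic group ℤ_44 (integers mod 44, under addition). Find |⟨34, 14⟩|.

22

|⟨34⟩| = 22 and |⟨14⟩| = 22, so |H| is a multiple of lcm(22, 22) = 22 and divides |G| = 44.
Closing under the operation: H = {0, 2, 4, 6, 8, 10, 12, 14, 16, 18, 20, 22, 24, 26, 28, 30, 32, 34, 36, 38, 40, 42}, so |H| = 22.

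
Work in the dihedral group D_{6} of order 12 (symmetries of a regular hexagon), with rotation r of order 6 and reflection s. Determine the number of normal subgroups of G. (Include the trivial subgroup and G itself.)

7

G has 16 subgroups. Checking conjugation-invariance by order — order 1: 1/1 normal; order 2: 1/7 normal; order 3: 1/1 normal; order 4: 0/3 normal; order 6: 3/3 normal; order 12: 1/1 normal.
Total normal subgroups: 7.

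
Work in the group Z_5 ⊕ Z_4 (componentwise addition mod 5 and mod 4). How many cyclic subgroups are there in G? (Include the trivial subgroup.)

6

A cyclic subgroup of order d is generated by each of its φ(d) elements of order d, so the cyclic subgroups of order d number (#elements of order d)/φ(d).
Cyclic subgroups by order — order 1: 1; order 2: 1; order 4: 1; order 5: 1; order 10: 1; order 20: 1.
Total: 6.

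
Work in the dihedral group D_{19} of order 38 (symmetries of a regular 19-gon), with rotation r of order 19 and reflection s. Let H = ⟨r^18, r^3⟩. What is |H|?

|⟨r^18⟩| = 19 and |⟨r^3⟩| = 19, so |H| is a multiple of lcm(19, 19) = 19 and divides |G| = 38.
Closing under the operation: H = {e, r, r^2, r^3, r^4, r^5, r^6, r^7, r^8, r^9, r^10, r^11, r^12, r^13, r^14, r^15, r^16, r^17, r^18}, so |H| = 19.

19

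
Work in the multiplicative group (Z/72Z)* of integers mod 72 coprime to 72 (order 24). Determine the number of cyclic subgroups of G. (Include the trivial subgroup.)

Group the elements of G by the cyclic subgroup they generate; each cyclic subgroup of order d accounts for φ(d) elements.
Cyclic subgroups by order — order 1: 1; order 2: 7; order 3: 1; order 6: 7.
Total: 16.

16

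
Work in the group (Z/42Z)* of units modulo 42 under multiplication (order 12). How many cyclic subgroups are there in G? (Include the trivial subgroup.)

A cyclic subgroup of order d is generated by each of its φ(d) elements of order d, so the cyclic subgroups of order d number (#elements of order d)/φ(d).
Cyclic subgroups by order — order 1: 1; order 2: 3; order 3: 1; order 6: 3.
Total: 8.

8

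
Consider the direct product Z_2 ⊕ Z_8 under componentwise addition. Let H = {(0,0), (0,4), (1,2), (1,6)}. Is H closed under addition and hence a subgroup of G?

|H| = 4 divides |G| = 16, consistent with Lagrange.
H contains the identity, every element's inverse is in H, and H is closed under +: it is a subgroup.
In fact H = ⟨(1,6)⟩.

Yes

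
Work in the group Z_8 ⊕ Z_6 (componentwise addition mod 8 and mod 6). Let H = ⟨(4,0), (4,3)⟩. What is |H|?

|⟨(4,0)⟩| = 2 and |⟨(4,3)⟩| = 2, so |H| is a multiple of lcm(2, 2) = 2 and divides |G| = 48.
Closing under the operation: H = {(0,0), (0,3), (4,0), (4,3)}, so |H| = 4.

4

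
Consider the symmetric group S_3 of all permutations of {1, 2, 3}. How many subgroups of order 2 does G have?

|G| = 6 and 2 | 6, so subgroups of order 2 are possible by Lagrange.
The subgroups of order 2 are: {e, (1 2)}; {e, (1 3)}; {e, (2 3)}.
So G has 3 subgroups of order 2.

3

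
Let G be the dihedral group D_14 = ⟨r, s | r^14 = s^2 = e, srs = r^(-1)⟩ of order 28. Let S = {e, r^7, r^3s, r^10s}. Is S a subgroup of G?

|S| = 4 divides |G| = 28, consistent with Lagrange.
S contains the identity, every element's inverse is in S, and S is closed under ·: it is a subgroup.

Yes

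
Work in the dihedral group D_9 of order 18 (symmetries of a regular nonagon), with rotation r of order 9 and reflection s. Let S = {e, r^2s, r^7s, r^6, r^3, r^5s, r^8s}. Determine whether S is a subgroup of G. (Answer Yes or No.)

No

|S| = 7 does not divide |G| = 18, so by Lagrange S is not a subgroup.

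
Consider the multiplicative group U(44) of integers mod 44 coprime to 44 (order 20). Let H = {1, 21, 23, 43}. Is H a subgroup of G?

|H| = 4 divides |G| = 20, consistent with Lagrange.
H contains the identity, every element's inverse is in H, and H is closed under ·: it is a subgroup.

Yes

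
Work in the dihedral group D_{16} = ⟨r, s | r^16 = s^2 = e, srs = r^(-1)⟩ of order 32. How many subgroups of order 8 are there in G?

|G| = 32 and 8 | 32, so subgroups of order 8 are possible by Lagrange.
The subgroups of order 8 are: {e, r^2, r^4, r^6, r^8, r^10, r^12, r^14}; {e, r^4, r^8, r^12, r^2s, r^6s, r^10s, r^14s}; {e, r^4, r^8, r^12, r^3s, r^7s, r^11s, r^15s}; {e, r^4, r^8, r^12, s, r^4s, r^8s, r^12s}; … (5 in all).
So G has 5 subgroups of order 8.

5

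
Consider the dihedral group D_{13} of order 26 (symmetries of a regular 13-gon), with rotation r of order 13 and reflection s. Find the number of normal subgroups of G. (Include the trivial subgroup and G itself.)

3

G has 16 subgroups. Checking conjugation-invariance by order — order 1: 1/1 normal; order 2: 0/13 normal; order 13: 1/1 normal; order 26: 1/1 normal.
Total normal subgroups: 3.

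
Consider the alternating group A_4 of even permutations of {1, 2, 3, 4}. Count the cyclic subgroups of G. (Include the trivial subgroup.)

Group the elements of G by the cyclic subgroup they generate; each cyclic subgroup of order d accounts for φ(d) elements.
Cyclic subgroups by order — order 1: 1; order 2: 3; order 3: 4.
Total: 8.

8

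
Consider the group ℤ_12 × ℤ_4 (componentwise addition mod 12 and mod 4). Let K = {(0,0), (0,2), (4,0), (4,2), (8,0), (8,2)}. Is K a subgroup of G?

|K| = 6 divides |G| = 48, consistent with Lagrange.
K contains the identity, every element's inverse is in K, and K is closed under +: it is a subgroup.
In fact K = ⟨(4,2)⟩.

Yes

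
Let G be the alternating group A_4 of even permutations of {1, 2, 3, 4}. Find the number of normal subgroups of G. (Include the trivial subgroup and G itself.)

G has 10 subgroups. Checking conjugation-invariance by order — order 1: 1/1 normal; order 2: 0/3 normal; order 3: 0/4 normal; order 4: 1/1 normal; order 12: 1/1 normal.
Total normal subgroups: 3.

3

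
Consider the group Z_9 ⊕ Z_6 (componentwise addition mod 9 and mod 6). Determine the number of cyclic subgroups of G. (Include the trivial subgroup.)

Group the elements of G by the cyclic subgroup they generate; each cyclic subgroup of order d accounts for φ(d) elements.
Cyclic subgroups by order — order 1: 1; order 2: 1; order 3: 4; order 6: 4; order 9: 3; order 18: 3.
Total: 16.

16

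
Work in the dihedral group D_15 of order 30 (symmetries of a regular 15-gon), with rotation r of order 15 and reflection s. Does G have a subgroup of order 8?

8 does not divide |G| = 30, so by Lagrange no subgroup of order 8 exists.

No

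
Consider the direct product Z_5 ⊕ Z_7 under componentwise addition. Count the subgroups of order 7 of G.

|G| = 35 and 7 | 35, so subgroups of order 7 are possible by Lagrange.
The subgroups of order 7 are: {(0,0), (0,1), (0,2), (0,3), (0,4), (0,5), (0,6)}.
So G has 1 subgroup of order 7.

1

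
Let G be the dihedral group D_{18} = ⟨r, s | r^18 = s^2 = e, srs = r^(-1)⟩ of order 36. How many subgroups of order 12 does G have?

|G| = 36 and 12 | 36, so subgroups of order 12 are possible by Lagrange.
The subgroups of order 12 are: {e, r^3, r^6, r^9, r^12, r^15, rs, r^4s, r^7s, r^10s, r^13s, r^16s}; {e, r^3, r^6, r^9, r^12, r^15, r^2s, r^5s, r^8s, r^11s, r^14s, r^17s}; {e, r^3, r^6, r^9, r^12, r^15, s, r^3s, r^6s, r^9s, r^12s, r^15s}.
So G has 3 subgroups of order 12.

3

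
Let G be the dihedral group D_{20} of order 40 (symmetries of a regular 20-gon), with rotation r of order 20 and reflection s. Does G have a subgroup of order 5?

Yes

5 | 40. A subgroup of order 5 is {e, r^4, r^8, r^12, r^16}.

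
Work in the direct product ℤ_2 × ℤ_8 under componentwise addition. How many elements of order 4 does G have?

An element (a,b) has order lcm(ord(a), ord(b)); count pairs with lcm equal to 4.
Enumerating gives 4 such elements.

4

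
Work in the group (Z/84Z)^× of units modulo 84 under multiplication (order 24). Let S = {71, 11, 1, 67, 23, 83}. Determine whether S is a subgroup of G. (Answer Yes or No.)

No

67 ∈ S but its inverse 79 ∉ S, so S is not a subgroup.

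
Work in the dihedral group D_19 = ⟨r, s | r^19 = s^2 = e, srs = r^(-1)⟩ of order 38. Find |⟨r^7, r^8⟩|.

19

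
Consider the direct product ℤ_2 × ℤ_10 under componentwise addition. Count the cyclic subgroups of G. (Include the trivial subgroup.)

8

Each element a generates a cyclic subgroup ⟨a⟩; distinct elements may generate the same one (a cyclic group of order d has φ(d) generators).
Cyclic subgroups by order — order 1: 1; order 2: 3; order 5: 1; order 10: 3.
Total: 8.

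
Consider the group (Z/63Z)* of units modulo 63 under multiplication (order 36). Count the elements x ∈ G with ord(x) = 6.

Enumerating element orders in G gives 24 elements of order 6.

24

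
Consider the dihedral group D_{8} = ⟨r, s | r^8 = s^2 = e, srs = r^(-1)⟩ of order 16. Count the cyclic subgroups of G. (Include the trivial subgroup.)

A cyclic subgroup of order d is generated by each of its φ(d) elements of order d, so the cyclic subgroups of order d number (#elements of order d)/φ(d).
Cyclic subgroups by order — order 1: 1; order 2: 9; order 4: 1; order 8: 1.
Total: 12.

12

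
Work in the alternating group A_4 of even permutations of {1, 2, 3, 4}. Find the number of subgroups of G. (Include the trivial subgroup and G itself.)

|G| = 12, so by Lagrange every subgroup order divides 12. Divisors: 1, 2, 3, 4, 6, 12.
Subgroups by order — order 1: 1; order 2: 3; order 3: 4; order 4: 1; order 6: 0; order 12: 1.
Total: 1 + 3 + 4 + 1 + 0 + 1 = 10.

10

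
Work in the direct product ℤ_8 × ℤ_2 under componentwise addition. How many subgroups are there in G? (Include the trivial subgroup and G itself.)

|G| = 16, so by Lagrange every subgroup order divides 16. Divisors: 1, 2, 4, 8, 16.
Subgroups by order — order 1: 1; order 2: 3; order 4: 3; order 8: 3; order 16: 1.
Total: 1 + 3 + 3 + 3 + 1 = 11.

11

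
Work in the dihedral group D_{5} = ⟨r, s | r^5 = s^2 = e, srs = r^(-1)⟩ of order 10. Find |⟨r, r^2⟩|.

|⟨r⟩| = 5 and |⟨r^2⟩| = 5, so |H| is a multiple of lcm(5, 5) = 5 and divides |G| = 10.
Closing under the operation: H = {e, r, r^2, r^3, r^4}, so |H| = 5.

5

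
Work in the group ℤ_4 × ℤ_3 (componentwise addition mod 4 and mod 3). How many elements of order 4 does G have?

An element (a,b) has order lcm(ord(a), ord(b)); count pairs with lcm equal to 4.
Enumerating gives 2 such elements.

2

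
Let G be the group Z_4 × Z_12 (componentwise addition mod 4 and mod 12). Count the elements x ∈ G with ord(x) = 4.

An element (a,b) has order lcm(ord(a), ord(b)); count pairs with lcm equal to 4.
Enumerating gives 12 such elements.

12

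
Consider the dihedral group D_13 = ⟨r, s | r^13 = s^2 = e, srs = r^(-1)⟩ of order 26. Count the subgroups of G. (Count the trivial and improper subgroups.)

|G| = 26, so by Lagrange every subgroup order divides 26. Divisors: 1, 2, 13, 26.
Subgroups by order — order 1: 1; order 2: 13; order 13: 1; order 26: 1.
Total: 1 + 13 + 1 + 1 = 16.

16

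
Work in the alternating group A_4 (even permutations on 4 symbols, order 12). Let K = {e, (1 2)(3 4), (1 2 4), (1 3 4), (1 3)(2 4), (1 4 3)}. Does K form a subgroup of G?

(1 2 4) ∈ K but its inverse (1 4 2) ∉ K, so K is not a subgroup.

No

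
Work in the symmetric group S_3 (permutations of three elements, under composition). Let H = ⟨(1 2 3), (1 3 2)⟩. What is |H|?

3

|⟨(1 2 3)⟩| = 3 and |⟨(1 3 2)⟩| = 3, so |H| is a multiple of lcm(3, 3) = 3 and divides |G| = 6.
Closing under the operation: H = {e, (1 2 3), (1 3 2)}, so |H| = 3.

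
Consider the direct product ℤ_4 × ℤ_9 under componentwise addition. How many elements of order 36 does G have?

12

An element (a,b) has order lcm(ord(a), ord(b)); count pairs with lcm equal to 36.
Enumerating gives 12 such elements.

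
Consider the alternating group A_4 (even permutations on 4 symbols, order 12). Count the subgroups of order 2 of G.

3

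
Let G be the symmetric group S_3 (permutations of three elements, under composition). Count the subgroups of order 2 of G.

3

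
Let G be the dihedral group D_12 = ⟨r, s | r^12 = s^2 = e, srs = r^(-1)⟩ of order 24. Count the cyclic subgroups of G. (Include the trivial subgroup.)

18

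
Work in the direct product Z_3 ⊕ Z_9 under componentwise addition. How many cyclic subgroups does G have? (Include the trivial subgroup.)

8

Group the elements of G by the cyclic subgroup they generate; each cyclic subgroup of order d accounts for φ(d) elements.
Cyclic subgroups by order — order 1: 1; order 3: 4; order 9: 3.
Total: 8.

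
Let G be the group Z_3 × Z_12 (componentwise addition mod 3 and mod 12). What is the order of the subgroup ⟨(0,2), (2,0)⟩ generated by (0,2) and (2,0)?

18

|⟨(0,2)⟩| = 6 and |⟨(2,0)⟩| = 3, so |H| is a multiple of lcm(6, 3) = 6 and divides |G| = 36.
Closing under the operation: H = {(0,0), (0,2), (0,4), (0,6), (0,8), (0,10), (1,0), (1,2), (1,4), (1,6), (1,8), (1,10), (2,0), (2,2), (2,4), (2,6), (2,8), (2,10)}, so |H| = 18.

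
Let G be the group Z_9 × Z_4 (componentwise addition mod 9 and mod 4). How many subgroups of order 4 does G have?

|G| = 36 and 4 | 36, so subgroups of order 4 are possible by Lagrange.
The subgroups of order 4 are: {(0,0), (0,1), (0,2), (0,3)}.
So G has 1 subgroup of order 4.

1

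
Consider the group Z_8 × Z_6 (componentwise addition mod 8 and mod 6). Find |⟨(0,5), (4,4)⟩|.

12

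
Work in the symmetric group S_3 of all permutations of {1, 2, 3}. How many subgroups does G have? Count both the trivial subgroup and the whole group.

|G| = 6, so by Lagrange every subgroup order divides 6. Divisors: 1, 2, 3, 6.
Subgroups by order — order 1: 1; order 2: 3; order 3: 1; order 6: 1.
Total: 1 + 3 + 1 + 1 = 6.

6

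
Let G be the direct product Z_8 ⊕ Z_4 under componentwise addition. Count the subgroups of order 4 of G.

|G| = 32 and 4 | 32, so subgroups of order 4 are possible by Lagrange.
The subgroups of order 4 are: {(0,0), (0,1), (0,2), (0,3)}; {(0,0), (0,2), (4,0), (4,2)}; {(0,0), (0,2), (4,1), (4,3)}; {(0,0), (2,0), (4,0), (6,0)}; … (7 in all).
So G has 7 subgroups of order 4.

7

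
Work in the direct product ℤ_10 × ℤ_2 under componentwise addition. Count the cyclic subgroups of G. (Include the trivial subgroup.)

8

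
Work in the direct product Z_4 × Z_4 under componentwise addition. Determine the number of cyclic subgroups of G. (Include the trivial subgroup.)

A cyclic subgroup of order d is generated by each of its φ(d) elements of order d, so the cyclic subgroups of order d number (#elements of order d)/φ(d).
Cyclic subgroups by order — order 1: 1; order 2: 3; order 4: 6.
Total: 10.

10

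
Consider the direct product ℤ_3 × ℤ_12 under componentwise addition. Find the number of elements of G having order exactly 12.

An element (a,b) has order lcm(ord(a), ord(b)); count pairs with lcm equal to 12.
Enumerating gives 16 such elements.

16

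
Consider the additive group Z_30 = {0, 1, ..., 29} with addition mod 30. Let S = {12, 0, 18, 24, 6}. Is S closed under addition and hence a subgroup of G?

Yes

|S| = 5 divides |G| = 30, consistent with Lagrange.
S contains the identity, every element's inverse is in S, and S is closed under +: it is a subgroup.
In fact S = ⟨18⟩.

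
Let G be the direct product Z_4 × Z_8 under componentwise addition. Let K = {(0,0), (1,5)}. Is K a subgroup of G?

(1,5) ∈ K but its inverse (3,3) ∉ K, so K is not a subgroup.

No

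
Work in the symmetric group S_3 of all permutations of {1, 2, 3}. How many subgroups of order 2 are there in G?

3

|G| = 6 and 2 | 6, so subgroups of order 2 are possible by Lagrange.
The subgroups of order 2 are: {e, (1 2)}; {e, (1 3)}; {e, (2 3)}.
So G has 3 subgroups of order 2.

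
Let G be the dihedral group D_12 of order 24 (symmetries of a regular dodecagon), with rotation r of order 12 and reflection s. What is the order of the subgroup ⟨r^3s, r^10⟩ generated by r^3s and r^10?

12

|⟨r^3s⟩| = 2 and |⟨r^10⟩| = 6, so |H| is a multiple of lcm(2, 6) = 6 and divides |G| = 24.
Closing under the operation: H = {e, r^2, r^4, r^6, r^8, r^10, rs, r^3s, r^5s, r^7s, r^9s, r^11s}, so |H| = 12.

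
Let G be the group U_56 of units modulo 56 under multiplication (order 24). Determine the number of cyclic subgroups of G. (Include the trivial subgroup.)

16

Each element a generates a cyclic subgroup ⟨a⟩; distinct elements may generate the same one (a cyclic group of order d has φ(d) generators).
Cyclic subgroups by order — order 1: 1; order 2: 7; order 3: 1; order 6: 7.
Total: 16.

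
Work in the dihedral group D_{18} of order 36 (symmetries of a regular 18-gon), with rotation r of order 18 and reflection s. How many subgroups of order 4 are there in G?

9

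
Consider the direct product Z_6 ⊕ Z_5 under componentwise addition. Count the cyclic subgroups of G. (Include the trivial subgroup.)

Each element a generates a cyclic subgroup ⟨a⟩; distinct elements may generate the same one (a cyclic group of order d has φ(d) generators).
Cyclic subgroups by order — order 1: 1; order 2: 1; order 3: 1; order 5: 1; order 6: 1; order 10: 1; order 15: 1; order 30: 1.
Total: 8.

8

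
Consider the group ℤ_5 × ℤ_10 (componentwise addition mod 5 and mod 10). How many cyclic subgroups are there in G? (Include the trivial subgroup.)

14

Each element a generates a cyclic subgroup ⟨a⟩; distinct elements may generate the same one (a cyclic group of order d has φ(d) generators).
Cyclic subgroups by order — order 1: 1; order 2: 1; order 5: 6; order 10: 6.
Total: 14.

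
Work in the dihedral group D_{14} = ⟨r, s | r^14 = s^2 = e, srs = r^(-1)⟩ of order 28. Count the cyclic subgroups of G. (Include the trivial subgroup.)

18

Group the elements of G by the cyclic subgroup they generate; each cyclic subgroup of order d accounts for φ(d) elements.
Cyclic subgroups by order — order 1: 1; order 2: 15; order 7: 1; order 14: 1.
Total: 18.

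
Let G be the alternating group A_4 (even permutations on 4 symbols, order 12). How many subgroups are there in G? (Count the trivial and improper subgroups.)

|G| = 12, so by Lagrange every subgroup order divides 12. Divisors: 1, 2, 3, 4, 6, 12.
Subgroups by order — order 1: 1; order 2: 3; order 3: 4; order 4: 1; order 6: 0; order 12: 1.
Total: 1 + 3 + 4 + 1 + 0 + 1 = 10.

10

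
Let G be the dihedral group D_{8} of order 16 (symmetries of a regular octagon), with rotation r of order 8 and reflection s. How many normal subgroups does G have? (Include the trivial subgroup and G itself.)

G has 19 subgroups. Checking conjugation-invariance by order — order 1: 1/1 normal; order 2: 1/9 normal; order 4: 1/5 normal; order 8: 3/3 normal; order 16: 1/1 normal.
Total normal subgroups: 7.

7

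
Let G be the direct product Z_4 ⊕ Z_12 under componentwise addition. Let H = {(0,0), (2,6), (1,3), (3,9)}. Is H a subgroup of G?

|H| = 4 divides |G| = 48, consistent with Lagrange.
H contains the identity, every element's inverse is in H, and H is closed under +: it is a subgroup.
In fact H = ⟨(3,9)⟩.

Yes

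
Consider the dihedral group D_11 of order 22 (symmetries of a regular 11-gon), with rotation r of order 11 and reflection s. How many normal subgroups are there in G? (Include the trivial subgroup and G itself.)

G has 14 subgroups. Checking conjugation-invariance by order — order 1: 1/1 normal; order 2: 0/11 normal; order 11: 1/1 normal; order 22: 1/1 normal.
Total normal subgroups: 3.

3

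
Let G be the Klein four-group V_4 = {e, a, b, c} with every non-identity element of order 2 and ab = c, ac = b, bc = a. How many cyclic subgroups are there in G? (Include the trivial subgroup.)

Each element a generates a cyclic subgroup ⟨a⟩; distinct elements may generate the same one (a cyclic group of order d has φ(d) generators).
Cyclic subgroups by order — order 1: 1; order 2: 3.
Total: 4.

4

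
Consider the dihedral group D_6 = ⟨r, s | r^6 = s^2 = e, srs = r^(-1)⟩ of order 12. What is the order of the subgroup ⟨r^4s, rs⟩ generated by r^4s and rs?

|⟨r^4s⟩| = 2 and |⟨rs⟩| = 2, so |H| is a multiple of lcm(2, 2) = 2 and divides |G| = 12.
Closing under the operation: H = {e, r^3, rs, r^4s}, so |H| = 4.

4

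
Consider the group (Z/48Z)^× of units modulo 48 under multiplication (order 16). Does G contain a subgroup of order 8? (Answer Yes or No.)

8 | 16. A subgroup of order 8 is {1, 11, 13, 23, 25, 35, 37, 47}.

Yes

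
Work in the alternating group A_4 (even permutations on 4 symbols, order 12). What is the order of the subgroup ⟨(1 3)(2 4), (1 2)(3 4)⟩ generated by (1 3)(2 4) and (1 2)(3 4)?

4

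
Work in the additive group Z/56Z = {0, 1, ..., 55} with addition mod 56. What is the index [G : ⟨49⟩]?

|⟨49⟩| = 8 and |G| = 56.
By Lagrange, [G : H] = |G|/|H| = 56/8 = 7.

7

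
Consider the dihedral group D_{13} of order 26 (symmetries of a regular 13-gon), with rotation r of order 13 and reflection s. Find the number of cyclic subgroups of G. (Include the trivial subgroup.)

Each element a generates a cyclic subgroup ⟨a⟩; distinct elements may generate the same one (a cyclic group of order d has φ(d) generators).
Cyclic subgroups by order — order 1: 1; order 2: 13; order 13: 1.
Total: 15.

15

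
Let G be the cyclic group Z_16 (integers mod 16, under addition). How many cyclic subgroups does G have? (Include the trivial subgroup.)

5

Group the elements of G by the cyclic subgroup they generate; each cyclic subgroup of order d accounts for φ(d) elements.
Cyclic subgroups by order — order 1: 1; order 2: 1; order 4: 1; order 8: 1; order 16: 1.
Total: 5.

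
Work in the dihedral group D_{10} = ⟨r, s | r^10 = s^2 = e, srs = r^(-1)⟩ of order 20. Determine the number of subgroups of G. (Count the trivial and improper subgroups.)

|G| = 20, so by Lagrange every subgroup order divides 20. Divisors: 1, 2, 4, 5, 10, 20.
Subgroups by order — order 1: 1; order 2: 11; order 4: 5; order 5: 1; order 10: 3; order 20: 1.
Total: 1 + 11 + 5 + 1 + 3 + 1 = 22.

22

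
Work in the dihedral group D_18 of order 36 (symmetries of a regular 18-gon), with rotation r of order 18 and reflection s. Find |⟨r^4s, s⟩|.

|⟨r^4s⟩| = 2 and |⟨s⟩| = 2, so |H| is a multiple of lcm(2, 2) = 2 and divides |G| = 36.
Closing under the operation: H = {e, r^2, r^4, r^6, r^8, r^10, r^12, r^14, r^16, s, r^2s, r^4s, r^6s, r^8s, r^10s, r^12s, r^14s, r^16s}, so |H| = 18.

18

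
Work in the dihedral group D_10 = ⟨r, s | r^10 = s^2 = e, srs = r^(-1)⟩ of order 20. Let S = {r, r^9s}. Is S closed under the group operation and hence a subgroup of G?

No

The identity e ∉ S, so S is not a subgroup.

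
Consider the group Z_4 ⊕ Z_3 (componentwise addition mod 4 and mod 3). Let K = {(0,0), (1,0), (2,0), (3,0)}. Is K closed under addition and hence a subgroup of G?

|K| = 4 divides |G| = 12, consistent with Lagrange.
K contains the identity, every element's inverse is in K, and K is closed under +: it is a subgroup.
In fact K = ⟨(1,0)⟩.

Yes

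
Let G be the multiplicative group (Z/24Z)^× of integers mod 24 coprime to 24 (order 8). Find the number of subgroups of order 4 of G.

|G| = 8 and 4 | 8, so subgroups of order 4 are possible by Lagrange.
The subgroups of order 4 are: {1, 11, 13, 23}; {1, 11, 17, 19}; {1, 5, 7, 11}; {1, 5, 13, 17}; … (7 in all).
So G has 7 subgroups of order 4.

7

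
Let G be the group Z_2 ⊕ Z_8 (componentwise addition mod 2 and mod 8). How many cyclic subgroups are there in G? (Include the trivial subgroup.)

Each element a generates a cyclic subgroup ⟨a⟩; distinct elements may generate the same one (a cyclic group of order d has φ(d) generators).
Cyclic subgroups by order — order 1: 1; order 2: 3; order 4: 2; order 8: 2.
Total: 8.

8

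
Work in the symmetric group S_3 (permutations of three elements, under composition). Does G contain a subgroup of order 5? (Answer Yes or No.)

No

5 does not divide |G| = 6, so by Lagrange no subgroup of order 5 exists.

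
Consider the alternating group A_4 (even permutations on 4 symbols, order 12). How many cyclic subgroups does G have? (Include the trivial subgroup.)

8

Group the elements of G by the cyclic subgroup they generate; each cyclic subgroup of order d accounts for φ(d) elements.
Cyclic subgroups by order — order 1: 1; order 2: 3; order 3: 4.
Total: 8.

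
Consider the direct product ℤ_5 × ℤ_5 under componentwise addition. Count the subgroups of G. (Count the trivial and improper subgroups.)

|G| = 25, so by Lagrange every subgroup order divides 25. Divisors: 1, 5, 25.
Subgroups by order — order 1: 1; order 5: 6; order 25: 1.
Total: 1 + 6 + 1 = 8.

8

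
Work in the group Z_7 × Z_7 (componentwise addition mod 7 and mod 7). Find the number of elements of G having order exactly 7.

48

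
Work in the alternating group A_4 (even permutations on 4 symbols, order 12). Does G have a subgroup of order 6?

No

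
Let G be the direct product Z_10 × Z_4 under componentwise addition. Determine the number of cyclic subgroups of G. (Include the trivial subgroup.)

12

A cyclic subgroup of order d is generated by each of its φ(d) elements of order d, so the cyclic subgroups of order d number (#elements of order d)/φ(d).
Cyclic subgroups by order — order 1: 1; order 2: 3; order 4: 2; order 5: 1; order 10: 3; order 20: 2.
Total: 12.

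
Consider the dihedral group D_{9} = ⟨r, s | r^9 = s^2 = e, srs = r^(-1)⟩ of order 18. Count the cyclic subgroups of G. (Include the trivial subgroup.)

Group the elements of G by the cyclic subgroup they generate; each cyclic subgroup of order d accounts for φ(d) elements.
Cyclic subgroups by order — order 1: 1; order 2: 9; order 3: 1; order 9: 1.
Total: 12.

12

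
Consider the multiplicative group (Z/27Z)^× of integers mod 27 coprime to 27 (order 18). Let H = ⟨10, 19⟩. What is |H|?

3

|⟨10⟩| = 3 and |⟨19⟩| = 3, so |H| is a multiple of lcm(3, 3) = 3 and divides |G| = 18.
Closing under the operation: H = {1, 10, 19}, so |H| = 3.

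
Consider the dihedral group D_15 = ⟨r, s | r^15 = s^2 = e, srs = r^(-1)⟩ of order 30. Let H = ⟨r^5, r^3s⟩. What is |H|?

6

|⟨r^5⟩| = 3 and |⟨r^3s⟩| = 2, so |H| is a multiple of lcm(3, 2) = 6 and divides |G| = 30.
Closing under the operation: H = {e, r^5, r^10, r^3s, r^8s, r^13s}, so |H| = 6.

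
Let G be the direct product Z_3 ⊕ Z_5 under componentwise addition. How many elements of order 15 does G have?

8

An element (a,b) has order lcm(ord(a), ord(b)); count pairs with lcm equal to 15.
Enumerating gives 8 such elements.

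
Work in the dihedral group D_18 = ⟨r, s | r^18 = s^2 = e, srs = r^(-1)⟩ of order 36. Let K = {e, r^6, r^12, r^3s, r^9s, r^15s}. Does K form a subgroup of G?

Yes

|K| = 6 divides |G| = 36, consistent with Lagrange.
K contains the identity, every element's inverse is in K, and K is closed under ·: it is a subgroup.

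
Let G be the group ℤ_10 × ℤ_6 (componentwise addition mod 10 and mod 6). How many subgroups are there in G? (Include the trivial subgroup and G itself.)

|G| = 60, so by Lagrange every subgroup order divides 60. Divisors: 1, 2, 3, 4, 5, 6, 10, 12, 15, 20, 30, 60.
Subgroups by order — order 1: 1; order 2: 3; order 3: 1; order 4: 1; order 5: 1; order 6: 3; order 10: 3; order 12: 1; order 15: 1; order 20: 1; order 30: 3; order 60: 1.
Total: 1 + 3 + 1 + 1 + 1 + 3 + 3 + 1 + 1 + 1 + 3 + 1 = 20.

20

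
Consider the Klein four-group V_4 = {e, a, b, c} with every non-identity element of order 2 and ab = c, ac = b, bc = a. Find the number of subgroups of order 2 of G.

3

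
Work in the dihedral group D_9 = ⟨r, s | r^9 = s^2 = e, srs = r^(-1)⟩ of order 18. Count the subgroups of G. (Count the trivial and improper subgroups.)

16

|G| = 18, so by Lagrange every subgroup order divides 18. Divisors: 1, 2, 3, 6, 9, 18.
Subgroups by order — order 1: 1; order 2: 9; order 3: 1; order 6: 3; order 9: 1; order 18: 1.
Total: 1 + 9 + 1 + 3 + 1 + 1 = 16.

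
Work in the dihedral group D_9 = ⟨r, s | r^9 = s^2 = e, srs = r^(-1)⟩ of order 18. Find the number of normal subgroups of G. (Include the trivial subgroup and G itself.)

G has 16 subgroups. Checking conjugation-invariance by order — order 1: 1/1 normal; order 2: 0/9 normal; order 3: 1/1 normal; order 6: 0/3 normal; order 9: 1/1 normal; order 18: 1/1 normal.
Total normal subgroups: 4.

4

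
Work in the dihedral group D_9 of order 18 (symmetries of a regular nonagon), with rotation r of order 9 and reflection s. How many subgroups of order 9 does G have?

1

|G| = 18 and 9 | 18, so subgroups of order 9 are possible by Lagrange.
The subgroups of order 9 are: {e, r, r^2, r^3, r^4, r^5, r^6, r^7, r^8}.
So G has 1 subgroup of order 9.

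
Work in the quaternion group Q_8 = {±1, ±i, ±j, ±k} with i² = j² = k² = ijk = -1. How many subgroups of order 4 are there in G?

3

|G| = 8 and 4 | 8, so subgroups of order 4 are possible by Lagrange.
The subgroups of order 4 are: {1, -1, i, -i}; {1, -1, j, -j}; {1, -1, k, -k}.
So G has 3 subgroups of order 4.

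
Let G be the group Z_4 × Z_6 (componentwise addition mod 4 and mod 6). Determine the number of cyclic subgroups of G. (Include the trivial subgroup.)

12

Each element a generates a cyclic subgroup ⟨a⟩; distinct elements may generate the same one (a cyclic group of order d has φ(d) generators).
Cyclic subgroups by order — order 1: 1; order 2: 3; order 3: 1; order 4: 2; order 6: 3; order 12: 2.
Total: 12.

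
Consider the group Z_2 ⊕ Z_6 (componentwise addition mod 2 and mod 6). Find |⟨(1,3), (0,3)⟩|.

4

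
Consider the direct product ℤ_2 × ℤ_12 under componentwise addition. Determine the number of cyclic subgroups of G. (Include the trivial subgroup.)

Each element a generates a cyclic subgroup ⟨a⟩; distinct elements may generate the same one (a cyclic group of order d has φ(d) generators).
Cyclic subgroups by order — order 1: 1; order 2: 3; order 3: 1; order 4: 2; order 6: 3; order 12: 2.
Total: 12.

12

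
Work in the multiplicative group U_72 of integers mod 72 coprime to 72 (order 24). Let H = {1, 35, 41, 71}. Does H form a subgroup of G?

41 ∈ H but its inverse 65 ∉ H, so H is not a subgroup.

No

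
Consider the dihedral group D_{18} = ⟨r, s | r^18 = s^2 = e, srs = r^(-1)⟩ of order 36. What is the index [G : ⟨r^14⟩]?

4

|⟨r^14⟩| = 9 and |G| = 36.
By Lagrange, [G : H] = |G|/|H| = 36/9 = 4.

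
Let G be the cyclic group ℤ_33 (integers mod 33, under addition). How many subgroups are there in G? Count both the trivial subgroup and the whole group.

4

A cyclic group of order 33 has exactly one subgroup for each divisor of 33.
Divisors of 33: 1, 3, 11, 33.
So ℤ_33 has 4 subgroups.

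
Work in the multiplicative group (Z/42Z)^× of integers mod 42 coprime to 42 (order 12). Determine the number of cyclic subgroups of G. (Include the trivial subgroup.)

Group the elements of G by the cyclic subgroup they generate; each cyclic subgroup of order d accounts for φ(d) elements.
Cyclic subgroups by order — order 1: 1; order 2: 3; order 3: 1; order 6: 3.
Total: 8.

8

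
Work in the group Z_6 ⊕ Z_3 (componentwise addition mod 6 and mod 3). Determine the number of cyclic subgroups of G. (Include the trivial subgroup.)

10

A cyclic subgroup of order d is generated by each of its φ(d) elements of order d, so the cyclic subgroups of order d number (#elements of order d)/φ(d).
Cyclic subgroups by order — order 1: 1; order 2: 1; order 3: 4; order 6: 4.
Total: 10.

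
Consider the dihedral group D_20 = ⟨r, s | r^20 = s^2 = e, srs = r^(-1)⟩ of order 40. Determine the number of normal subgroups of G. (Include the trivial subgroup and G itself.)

G has 48 subgroups. Checking conjugation-invariance by order — order 1: 1/1 normal; order 2: 1/21 normal; order 4: 1/11 normal; order 5: 1/1 normal; order 8: 0/5 normal; order 10: 1/5 normal; order 20: 3/3 normal; order 40: 1/1 normal.
Total normal subgroups: 9.

9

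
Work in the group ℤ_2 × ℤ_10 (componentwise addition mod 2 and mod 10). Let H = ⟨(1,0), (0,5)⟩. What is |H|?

|⟨(1,0)⟩| = 2 and |⟨(0,5)⟩| = 2, so |H| is a multiple of lcm(2, 2) = 2 and divides |G| = 20.
Closing under the operation: H = {(0,0), (0,5), (1,0), (1,5)}, so |H| = 4.

4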